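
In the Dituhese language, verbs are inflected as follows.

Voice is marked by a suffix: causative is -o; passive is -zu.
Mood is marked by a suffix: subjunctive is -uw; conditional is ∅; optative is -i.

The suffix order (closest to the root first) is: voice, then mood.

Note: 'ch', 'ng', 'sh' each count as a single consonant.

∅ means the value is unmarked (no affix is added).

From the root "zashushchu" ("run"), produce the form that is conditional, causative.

Attach voice causative -o → zashushchuo.
mood = conditional: zero marking, form stays zashushchuo.

zashushchuo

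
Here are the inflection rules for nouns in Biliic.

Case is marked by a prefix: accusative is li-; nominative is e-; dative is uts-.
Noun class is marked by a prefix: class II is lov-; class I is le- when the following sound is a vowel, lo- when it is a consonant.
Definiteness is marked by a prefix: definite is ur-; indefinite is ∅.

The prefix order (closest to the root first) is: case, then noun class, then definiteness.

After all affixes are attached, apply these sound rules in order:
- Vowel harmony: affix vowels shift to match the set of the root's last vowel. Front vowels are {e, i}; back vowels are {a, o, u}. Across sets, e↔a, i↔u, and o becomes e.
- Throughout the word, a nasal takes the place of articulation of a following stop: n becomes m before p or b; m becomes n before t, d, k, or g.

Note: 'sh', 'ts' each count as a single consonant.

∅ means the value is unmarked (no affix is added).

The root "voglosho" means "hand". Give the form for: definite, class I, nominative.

urlaavoglosho

Attach case nominative e- → evoglosho.
Attach noun class class I le- (before vowel 'e') → leevoglosho.
Attach definiteness definite ur- → urleevoglosho.
Apply vowel harmony: urleevoglosho → urlaavoglosho.
Nasal assimilation: no change.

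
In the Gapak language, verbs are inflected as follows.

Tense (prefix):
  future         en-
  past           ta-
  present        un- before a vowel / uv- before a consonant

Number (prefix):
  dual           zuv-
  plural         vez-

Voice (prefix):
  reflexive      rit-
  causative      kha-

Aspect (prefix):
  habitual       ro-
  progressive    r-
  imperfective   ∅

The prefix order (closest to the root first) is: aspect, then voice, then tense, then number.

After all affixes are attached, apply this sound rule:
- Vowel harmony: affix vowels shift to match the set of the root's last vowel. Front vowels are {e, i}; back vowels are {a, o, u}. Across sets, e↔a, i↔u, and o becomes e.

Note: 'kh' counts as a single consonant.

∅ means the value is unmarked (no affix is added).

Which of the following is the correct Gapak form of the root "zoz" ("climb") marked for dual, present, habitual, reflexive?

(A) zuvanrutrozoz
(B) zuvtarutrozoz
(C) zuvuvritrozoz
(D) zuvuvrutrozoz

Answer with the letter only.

Attach aspect habitual ro- → rozoz.
Attach voice reflexive rit- → ritrozoz.
Attach tense present uv- (before consonant 'r') → uvritrozoz.
Attach number dual zuv- → zuvuvritrozoz.
Apply vowel harmony: zuvuvritrozoz → zuvuvrutrozoz.
So the correct form is zuvuvrutrozoz, option (D).
(A) zuvanrutrozoz is wrong: it uses future instead of present for tense.
(C) zuvuvritrozoz is wrong: it fails to apply the sound rule(s).
(B) zuvtarutrozoz is wrong: it uses past instead of present for tense.

D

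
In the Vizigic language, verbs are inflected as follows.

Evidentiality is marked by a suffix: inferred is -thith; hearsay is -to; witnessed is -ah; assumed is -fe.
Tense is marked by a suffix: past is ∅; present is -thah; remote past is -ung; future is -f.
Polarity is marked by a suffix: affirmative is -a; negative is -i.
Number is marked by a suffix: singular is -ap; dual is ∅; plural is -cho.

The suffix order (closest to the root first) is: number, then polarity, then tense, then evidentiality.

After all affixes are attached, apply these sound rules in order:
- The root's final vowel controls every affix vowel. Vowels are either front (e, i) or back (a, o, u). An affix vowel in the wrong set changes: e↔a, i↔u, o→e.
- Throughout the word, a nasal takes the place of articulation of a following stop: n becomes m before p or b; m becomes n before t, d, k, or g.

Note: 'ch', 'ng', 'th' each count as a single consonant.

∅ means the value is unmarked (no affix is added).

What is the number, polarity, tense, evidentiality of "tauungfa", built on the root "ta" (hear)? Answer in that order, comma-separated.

Segment: ta-i-ung-fe.
number: ∅ → dual.
polarity: -i → negative.
tense: -ung → remote past.
evidentiality: -fe → assumed.

dual, negative, remote past, assumed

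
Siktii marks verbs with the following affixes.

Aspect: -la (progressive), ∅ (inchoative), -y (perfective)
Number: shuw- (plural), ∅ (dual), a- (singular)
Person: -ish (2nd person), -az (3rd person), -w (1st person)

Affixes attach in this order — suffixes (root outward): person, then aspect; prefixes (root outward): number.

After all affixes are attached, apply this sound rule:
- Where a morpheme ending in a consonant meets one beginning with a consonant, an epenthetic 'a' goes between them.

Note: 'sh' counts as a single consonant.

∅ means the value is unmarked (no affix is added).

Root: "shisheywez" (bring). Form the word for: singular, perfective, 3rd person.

ashisheywezazay

Attach number singular a- → ashisheywez.
Attach person 3rd person -az → ashisheywezaz.
Attach aspect perfective -y → ashisheywezazy.
Apply epenthesis: ashisheywezazy → ashisheywezazay.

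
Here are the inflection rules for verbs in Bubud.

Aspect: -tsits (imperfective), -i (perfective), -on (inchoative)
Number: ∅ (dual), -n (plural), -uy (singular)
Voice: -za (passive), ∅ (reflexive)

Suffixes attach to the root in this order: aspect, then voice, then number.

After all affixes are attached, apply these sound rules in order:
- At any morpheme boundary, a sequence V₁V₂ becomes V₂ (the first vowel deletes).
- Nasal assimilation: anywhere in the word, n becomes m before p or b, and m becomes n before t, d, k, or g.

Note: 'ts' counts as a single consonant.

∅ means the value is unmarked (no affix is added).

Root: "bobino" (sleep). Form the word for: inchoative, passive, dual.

Attach aspect inchoative -on → bobinoon.
Attach voice passive -za → bobinoonza.
number = dual: zero marking, form stays bobinoonza.
Apply vowel deletion: bobinoonza → bobinonza.
Nasal assimilation: no change.

bobinonza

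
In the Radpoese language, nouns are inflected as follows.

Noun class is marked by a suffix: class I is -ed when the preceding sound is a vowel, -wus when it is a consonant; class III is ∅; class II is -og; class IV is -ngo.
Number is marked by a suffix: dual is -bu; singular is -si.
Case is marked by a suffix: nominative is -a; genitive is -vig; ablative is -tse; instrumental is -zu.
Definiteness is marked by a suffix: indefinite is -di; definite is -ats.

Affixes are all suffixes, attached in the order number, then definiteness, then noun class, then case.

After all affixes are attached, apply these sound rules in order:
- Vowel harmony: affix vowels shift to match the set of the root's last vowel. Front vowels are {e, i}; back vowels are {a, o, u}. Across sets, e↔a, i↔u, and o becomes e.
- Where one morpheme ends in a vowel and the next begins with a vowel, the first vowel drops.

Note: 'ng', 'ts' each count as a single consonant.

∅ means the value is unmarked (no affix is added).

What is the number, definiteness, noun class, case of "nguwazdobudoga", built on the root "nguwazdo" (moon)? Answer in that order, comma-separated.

dual, indefinite, class II, nominative

Segment: nguwazdo-bu-di-og-a.
number: -bu → dual.
definiteness: -di → indefinite.
noun class: -og → class II.
case: -a → nominative.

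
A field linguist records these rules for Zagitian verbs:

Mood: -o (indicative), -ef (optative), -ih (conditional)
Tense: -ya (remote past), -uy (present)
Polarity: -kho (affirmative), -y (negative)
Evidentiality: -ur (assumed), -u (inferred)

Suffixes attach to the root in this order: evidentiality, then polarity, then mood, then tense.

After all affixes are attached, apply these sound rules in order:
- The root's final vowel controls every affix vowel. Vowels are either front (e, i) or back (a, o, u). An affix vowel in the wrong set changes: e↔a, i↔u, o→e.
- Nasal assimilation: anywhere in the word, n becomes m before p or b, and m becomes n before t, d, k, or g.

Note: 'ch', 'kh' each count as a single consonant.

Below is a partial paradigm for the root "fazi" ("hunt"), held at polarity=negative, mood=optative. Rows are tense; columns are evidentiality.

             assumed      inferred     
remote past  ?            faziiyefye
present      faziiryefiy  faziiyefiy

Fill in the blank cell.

Attach evidentiality assumed -ur → faziur.
Attach polarity negative -y → faziury.
Attach mood optative -ef → faziuryef.
Attach tense remote past -ya → faziuryefya.
Apply vowel harmony: faziuryefya → faziiryefye.
Nasal assimilation: no change.

faziiryefye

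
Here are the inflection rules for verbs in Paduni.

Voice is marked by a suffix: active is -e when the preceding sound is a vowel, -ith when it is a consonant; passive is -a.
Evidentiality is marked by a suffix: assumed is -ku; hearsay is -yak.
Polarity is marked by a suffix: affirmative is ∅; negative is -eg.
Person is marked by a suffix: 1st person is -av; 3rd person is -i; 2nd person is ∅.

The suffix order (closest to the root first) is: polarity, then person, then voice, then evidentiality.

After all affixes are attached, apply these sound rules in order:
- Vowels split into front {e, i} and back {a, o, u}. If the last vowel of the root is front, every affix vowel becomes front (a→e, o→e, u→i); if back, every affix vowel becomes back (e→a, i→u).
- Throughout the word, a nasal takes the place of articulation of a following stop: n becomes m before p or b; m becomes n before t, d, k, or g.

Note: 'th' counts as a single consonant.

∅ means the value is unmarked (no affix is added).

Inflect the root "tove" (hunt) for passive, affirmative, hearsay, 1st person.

polarity = affirmative: zero marking, form stays tove.
Attach person 1st person -av → toveav.
Attach voice passive -a → toveava.
Attach evidentiality hearsay -yak → toveavayak.
Apply vowel harmony: toveavayak → toveeveyek.
Nasal assimilation: no change.

toveeveyek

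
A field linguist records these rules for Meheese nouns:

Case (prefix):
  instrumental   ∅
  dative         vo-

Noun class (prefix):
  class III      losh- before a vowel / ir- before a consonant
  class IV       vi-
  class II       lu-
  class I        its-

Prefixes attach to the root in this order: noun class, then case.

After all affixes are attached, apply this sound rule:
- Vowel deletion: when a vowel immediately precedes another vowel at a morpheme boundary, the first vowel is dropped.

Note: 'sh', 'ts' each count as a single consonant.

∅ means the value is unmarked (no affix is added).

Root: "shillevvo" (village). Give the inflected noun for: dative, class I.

vitsshillevvo

Attach noun class class I its- → itsshillevvo.
Attach case dative vo- → voitsshillevvo.
Apply vowel deletion: voitsshillevvo → vitsshillevvo.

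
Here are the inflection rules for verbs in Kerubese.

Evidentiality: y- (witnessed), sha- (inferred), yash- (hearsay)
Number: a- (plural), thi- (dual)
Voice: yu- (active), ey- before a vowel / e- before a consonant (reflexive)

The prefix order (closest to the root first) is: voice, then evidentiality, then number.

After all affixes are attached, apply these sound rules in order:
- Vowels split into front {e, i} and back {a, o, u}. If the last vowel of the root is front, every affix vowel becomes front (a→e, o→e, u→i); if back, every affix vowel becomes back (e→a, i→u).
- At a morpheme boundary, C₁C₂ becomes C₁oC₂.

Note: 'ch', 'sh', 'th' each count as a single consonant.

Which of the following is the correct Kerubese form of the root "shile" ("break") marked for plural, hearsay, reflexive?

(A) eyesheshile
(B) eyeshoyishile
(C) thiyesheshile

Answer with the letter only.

A

Attach voice reflexive e- (before consonant 'sh') → eshile.
Attach evidentiality hearsay yash- → yasheshile.
Attach number plural a- → ayasheshile.
Apply vowel harmony: ayasheshile → eyesheshile.
Epenthesis: no change.
So the correct form is eyesheshile, option (A).
(B) eyeshoyishile is wrong: it uses active instead of reflexive for voice.
(C) thiyesheshile is wrong: it uses dual instead of plural for number.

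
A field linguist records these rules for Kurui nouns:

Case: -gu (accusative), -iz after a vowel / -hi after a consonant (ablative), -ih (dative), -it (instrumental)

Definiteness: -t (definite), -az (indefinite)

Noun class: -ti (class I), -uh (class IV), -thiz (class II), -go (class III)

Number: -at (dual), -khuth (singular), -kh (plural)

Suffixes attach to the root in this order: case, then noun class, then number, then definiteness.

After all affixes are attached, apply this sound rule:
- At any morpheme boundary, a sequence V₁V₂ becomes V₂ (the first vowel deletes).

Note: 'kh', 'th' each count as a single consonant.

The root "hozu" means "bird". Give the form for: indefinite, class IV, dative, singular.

Attach case dative -ih → hozuih.
Attach noun class class IV -uh → hozuihuh.
Attach number singular -khuth → hozuihuhkhuth.
Attach definiteness indefinite -az → hozuihuhkhuthaz.
Apply vowel deletion: hozuihuhkhuthaz → hozihuhkhuthaz.

hozihuhkhuthaz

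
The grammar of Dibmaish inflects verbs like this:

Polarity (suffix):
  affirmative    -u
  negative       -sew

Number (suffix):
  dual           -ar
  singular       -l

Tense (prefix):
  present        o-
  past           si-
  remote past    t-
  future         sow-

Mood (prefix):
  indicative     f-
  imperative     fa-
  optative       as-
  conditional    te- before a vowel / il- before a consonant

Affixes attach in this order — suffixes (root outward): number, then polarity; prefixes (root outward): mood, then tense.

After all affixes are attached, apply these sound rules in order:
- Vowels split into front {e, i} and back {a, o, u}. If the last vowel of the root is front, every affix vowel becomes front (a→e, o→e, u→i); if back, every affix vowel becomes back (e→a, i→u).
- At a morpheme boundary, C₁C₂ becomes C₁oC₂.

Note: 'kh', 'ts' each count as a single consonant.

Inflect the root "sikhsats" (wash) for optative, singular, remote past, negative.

Attach number singular -l → sikhsatsl.
Attach mood optative as- → assikhsatsl.
Attach tense remote past t- → tassikhsatsl.
Attach polarity negative -sew → tassikhsatslsew.
Apply vowel harmony: tassikhsatslsew → tassikhsatslsaw.
Apply epenthesis: tassikhsatslsaw → tasosikhsatsolosaw.

tasosikhsatsolosaw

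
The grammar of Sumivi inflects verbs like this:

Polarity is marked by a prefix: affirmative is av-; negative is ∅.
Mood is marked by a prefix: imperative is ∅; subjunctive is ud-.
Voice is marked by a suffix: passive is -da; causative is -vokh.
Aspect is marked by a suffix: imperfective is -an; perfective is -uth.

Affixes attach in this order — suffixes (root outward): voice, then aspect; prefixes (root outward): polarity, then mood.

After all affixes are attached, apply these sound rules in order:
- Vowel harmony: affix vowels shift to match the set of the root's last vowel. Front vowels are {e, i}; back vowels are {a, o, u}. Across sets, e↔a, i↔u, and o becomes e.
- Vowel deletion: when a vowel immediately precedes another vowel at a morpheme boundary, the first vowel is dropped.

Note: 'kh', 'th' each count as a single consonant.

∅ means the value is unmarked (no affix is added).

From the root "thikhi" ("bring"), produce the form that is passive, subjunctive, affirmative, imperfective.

idevthikhiden

Attach polarity affirmative av- → avthikhi.
Attach voice passive -da → avthikhida.
Attach aspect imperfective -an → avthikhidaan.
Attach mood subjunctive ud- → udavthikhidaan.
Apply vowel harmony: udavthikhidaan → idevthikhideen.
Apply vowel deletion: idevthikhideen → idevthikhiden.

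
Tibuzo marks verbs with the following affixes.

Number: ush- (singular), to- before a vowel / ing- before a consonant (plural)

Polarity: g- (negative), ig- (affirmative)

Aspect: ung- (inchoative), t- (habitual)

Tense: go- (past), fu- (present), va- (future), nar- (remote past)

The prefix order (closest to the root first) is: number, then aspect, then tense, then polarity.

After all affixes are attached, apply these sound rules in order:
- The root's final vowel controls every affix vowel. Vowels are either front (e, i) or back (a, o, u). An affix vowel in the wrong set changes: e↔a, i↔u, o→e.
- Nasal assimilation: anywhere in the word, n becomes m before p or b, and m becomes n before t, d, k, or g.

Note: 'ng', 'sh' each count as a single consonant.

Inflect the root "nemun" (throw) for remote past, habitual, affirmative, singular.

ugnartushnemun

Attach number singular ush- → ushnemun.
Attach aspect habitual t- → tushnemun.
Attach tense remote past nar- → nartushnemun.
Attach polarity affirmative ig- → ignartushnemun.
Apply vowel harmony: ignartushnemun → ugnartushnemun.
Nasal assimilation: no change.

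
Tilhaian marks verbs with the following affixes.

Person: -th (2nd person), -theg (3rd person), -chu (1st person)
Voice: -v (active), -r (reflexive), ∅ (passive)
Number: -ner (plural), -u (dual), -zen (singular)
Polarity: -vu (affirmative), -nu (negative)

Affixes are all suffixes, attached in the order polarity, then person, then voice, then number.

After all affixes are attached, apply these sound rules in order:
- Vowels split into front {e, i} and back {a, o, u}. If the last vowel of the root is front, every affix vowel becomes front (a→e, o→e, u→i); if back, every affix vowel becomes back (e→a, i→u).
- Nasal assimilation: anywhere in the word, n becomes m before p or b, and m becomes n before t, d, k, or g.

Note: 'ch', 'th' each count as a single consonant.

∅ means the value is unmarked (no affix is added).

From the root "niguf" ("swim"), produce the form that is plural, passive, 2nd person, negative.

nigufnuthnar

Attach polarity negative -nu → nigufnu.
Attach person 2nd person -th → nigufnuth.
voice = passive: zero marking, form stays nigufnuth.
Attach number plural -ner → nigufnuthner.
Apply vowel harmony: nigufnuthner → nigufnuthnar.
Nasal assimilation: no change.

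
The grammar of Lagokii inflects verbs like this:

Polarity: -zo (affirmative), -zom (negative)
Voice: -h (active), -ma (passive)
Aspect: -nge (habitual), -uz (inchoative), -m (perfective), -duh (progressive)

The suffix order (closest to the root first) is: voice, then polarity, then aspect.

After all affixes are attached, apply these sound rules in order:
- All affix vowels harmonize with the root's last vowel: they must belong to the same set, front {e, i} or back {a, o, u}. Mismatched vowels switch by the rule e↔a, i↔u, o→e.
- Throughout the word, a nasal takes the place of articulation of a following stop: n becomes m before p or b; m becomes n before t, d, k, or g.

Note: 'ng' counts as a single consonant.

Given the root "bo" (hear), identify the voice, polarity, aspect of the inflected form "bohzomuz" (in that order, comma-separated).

active, negative, inchoative

Segment: bo-h-zom-uz.
voice: -h → active.
polarity: -zom → negative.
aspect: -uz → inchoative.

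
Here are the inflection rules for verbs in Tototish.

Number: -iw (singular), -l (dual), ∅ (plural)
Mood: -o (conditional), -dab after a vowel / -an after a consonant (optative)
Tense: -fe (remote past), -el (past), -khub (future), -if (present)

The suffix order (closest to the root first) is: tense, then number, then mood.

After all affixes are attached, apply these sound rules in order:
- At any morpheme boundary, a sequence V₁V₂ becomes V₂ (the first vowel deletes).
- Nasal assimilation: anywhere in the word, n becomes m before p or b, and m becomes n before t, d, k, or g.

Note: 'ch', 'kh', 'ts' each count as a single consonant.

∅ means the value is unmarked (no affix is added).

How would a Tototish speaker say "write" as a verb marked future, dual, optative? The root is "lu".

Attach tense future -khub → lukhub.
Attach number dual -l → lukhubl.
Attach mood optative -an (after consonant 'l') → lukhublan.
Vowel deletion: no change.
Nasal assimilation: no change.

lukhublan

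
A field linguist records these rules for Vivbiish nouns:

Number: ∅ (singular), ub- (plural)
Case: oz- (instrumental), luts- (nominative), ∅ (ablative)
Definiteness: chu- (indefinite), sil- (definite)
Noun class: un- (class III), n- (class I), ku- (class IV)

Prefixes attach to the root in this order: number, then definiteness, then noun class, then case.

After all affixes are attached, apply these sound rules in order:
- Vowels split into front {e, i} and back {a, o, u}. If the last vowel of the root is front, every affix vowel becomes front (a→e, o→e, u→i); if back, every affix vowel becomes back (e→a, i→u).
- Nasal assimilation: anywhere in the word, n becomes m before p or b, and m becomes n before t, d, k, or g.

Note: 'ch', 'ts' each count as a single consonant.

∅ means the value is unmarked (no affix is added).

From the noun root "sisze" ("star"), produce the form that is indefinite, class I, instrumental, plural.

eznchiibsisze

Attach number plural ub- → ubsisze.
Attach definiteness indefinite chu- → chuubsisze.
Attach noun class class I n- → nchuubsisze.
Attach case instrumental oz- → oznchuubsisze.
Apply vowel harmony: oznchuubsisze → eznchiibsisze.
Nasal assimilation: no change.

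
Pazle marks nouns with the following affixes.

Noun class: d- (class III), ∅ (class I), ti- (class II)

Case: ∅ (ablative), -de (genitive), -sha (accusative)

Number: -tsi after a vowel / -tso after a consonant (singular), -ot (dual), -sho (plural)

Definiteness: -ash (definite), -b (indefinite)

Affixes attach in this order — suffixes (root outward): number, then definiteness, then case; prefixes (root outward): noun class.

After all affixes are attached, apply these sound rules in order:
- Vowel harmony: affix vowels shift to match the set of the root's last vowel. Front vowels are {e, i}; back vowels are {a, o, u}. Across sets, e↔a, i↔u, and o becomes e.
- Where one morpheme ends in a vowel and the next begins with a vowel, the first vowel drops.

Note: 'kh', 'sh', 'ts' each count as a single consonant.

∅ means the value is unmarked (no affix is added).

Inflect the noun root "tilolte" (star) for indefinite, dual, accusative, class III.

Attach number dual -ot → tilolteot.
Attach noun class class III d- → dtilolteot.
Attach definiteness indefinite -b → dtilolteotb.
Attach case accusative -sha → dtilolteotbsha.
Apply vowel harmony: dtilolteotbsha → dtilolteetbshe.
Apply vowel deletion: dtilolteetbshe → dtiloltetbshe.

dtiloltetbshe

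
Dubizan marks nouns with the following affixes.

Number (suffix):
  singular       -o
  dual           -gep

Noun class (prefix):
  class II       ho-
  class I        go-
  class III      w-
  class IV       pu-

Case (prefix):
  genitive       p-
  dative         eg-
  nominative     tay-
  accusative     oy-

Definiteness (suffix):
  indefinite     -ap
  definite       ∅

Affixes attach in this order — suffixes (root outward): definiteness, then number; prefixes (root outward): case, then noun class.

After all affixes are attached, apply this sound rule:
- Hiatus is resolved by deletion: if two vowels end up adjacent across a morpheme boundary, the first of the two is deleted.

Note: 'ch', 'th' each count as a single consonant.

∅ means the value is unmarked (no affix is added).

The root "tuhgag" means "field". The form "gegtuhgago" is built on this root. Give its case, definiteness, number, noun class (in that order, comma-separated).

Segment: go-eg-tuhgag-o.
case: eg- → dative.
definiteness: ∅ → definite.
number: -o → singular.
noun class: go- → class I.

dative, definite, singular, class I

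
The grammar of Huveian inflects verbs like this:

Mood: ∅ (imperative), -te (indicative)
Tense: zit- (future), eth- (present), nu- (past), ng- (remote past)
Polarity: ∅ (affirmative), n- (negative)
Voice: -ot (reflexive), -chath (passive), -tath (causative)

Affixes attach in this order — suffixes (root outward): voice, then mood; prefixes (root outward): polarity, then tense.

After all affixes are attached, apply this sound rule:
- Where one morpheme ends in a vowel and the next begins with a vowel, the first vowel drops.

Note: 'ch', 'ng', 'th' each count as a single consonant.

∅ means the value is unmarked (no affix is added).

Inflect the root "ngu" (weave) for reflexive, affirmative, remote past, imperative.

polarity = affirmative: zero marking, form stays ngu.
Attach voice reflexive -ot → nguot.
Attach tense remote past ng- → ngnguot.
mood = imperative: zero marking, form stays ngnguot.
Apply vowel deletion: ngnguot → ngngot.

ngngot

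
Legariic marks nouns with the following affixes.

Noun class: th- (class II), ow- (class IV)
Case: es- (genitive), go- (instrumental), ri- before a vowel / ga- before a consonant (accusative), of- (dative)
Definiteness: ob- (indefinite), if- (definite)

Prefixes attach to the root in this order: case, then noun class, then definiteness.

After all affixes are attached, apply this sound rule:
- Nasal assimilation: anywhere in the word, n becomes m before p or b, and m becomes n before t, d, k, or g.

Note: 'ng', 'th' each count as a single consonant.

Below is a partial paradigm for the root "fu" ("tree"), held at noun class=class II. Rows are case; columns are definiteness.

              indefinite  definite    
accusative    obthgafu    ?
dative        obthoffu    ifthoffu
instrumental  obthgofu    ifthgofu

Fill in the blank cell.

ifthgafu

Attach case accusative ga- (before consonant 'f') → gafu.
Attach noun class class II th- → thgafu.
Attach definiteness definite if- → ifthgafu.
Nasal assimilation: no change.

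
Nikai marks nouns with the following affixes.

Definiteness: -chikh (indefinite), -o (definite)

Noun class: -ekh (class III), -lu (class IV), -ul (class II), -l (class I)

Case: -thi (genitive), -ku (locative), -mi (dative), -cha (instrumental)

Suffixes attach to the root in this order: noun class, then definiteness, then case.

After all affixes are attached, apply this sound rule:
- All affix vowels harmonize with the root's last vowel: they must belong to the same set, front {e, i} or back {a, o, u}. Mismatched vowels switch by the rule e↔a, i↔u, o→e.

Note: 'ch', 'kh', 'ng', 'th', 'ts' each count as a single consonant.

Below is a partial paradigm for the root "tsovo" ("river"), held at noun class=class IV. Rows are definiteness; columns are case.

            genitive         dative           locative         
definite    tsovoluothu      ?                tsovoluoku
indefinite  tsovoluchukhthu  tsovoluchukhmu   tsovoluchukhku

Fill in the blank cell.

Attach noun class class IV -lu → tsovolu.
Attach definiteness definite -o → tsovoluo.
Attach case dative -mi → tsovoluomi.
Apply vowel harmony: tsovoluomi → tsovoluomu.

tsovoluomu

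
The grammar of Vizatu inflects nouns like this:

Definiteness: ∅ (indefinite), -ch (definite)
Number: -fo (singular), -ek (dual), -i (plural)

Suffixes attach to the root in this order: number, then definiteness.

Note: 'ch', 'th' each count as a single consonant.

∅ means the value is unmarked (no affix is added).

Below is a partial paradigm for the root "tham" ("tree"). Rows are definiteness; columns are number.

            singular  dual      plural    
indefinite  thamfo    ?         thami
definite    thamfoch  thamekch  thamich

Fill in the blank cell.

thamek

Attach number dual -ek → thamek.
definiteness = indefinite: zero marking, form stays thamek.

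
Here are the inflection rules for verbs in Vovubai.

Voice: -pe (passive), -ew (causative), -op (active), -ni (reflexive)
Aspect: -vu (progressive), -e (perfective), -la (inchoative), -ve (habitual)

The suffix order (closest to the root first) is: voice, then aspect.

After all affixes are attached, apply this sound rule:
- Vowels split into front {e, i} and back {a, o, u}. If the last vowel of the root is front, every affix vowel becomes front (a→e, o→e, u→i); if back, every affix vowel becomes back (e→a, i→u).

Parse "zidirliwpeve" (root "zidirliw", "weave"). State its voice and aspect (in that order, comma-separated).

Segment: zidirliw-pe-ve.
voice: -pe → passive.
aspect: -ve → habitual.

passive, habitual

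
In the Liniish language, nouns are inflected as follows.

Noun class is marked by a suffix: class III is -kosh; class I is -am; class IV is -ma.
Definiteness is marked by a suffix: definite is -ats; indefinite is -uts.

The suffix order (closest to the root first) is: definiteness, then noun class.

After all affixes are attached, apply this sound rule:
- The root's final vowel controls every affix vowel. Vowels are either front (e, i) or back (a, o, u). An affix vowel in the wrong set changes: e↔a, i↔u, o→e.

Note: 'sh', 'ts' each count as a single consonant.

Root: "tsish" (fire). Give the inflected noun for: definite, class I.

Attach definiteness definite -ats → tsishats.
Attach noun class class I -am → tsishatsam.
Apply vowel harmony: tsishatsam → tsishetsem.

tsishetsem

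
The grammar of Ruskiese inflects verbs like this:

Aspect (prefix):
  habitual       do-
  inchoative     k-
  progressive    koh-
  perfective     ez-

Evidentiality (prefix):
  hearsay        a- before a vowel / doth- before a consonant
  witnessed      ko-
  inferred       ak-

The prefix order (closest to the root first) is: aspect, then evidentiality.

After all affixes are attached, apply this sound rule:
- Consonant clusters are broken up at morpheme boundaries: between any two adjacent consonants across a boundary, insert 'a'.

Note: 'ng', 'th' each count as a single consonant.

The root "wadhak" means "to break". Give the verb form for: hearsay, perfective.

aezawadhak

Attach aspect perfective ez- → ezwadhak.
Attach evidentiality hearsay a- (before vowel 'e') → aezwadhak.
Apply epenthesis: aezwadhak → aezawadhak.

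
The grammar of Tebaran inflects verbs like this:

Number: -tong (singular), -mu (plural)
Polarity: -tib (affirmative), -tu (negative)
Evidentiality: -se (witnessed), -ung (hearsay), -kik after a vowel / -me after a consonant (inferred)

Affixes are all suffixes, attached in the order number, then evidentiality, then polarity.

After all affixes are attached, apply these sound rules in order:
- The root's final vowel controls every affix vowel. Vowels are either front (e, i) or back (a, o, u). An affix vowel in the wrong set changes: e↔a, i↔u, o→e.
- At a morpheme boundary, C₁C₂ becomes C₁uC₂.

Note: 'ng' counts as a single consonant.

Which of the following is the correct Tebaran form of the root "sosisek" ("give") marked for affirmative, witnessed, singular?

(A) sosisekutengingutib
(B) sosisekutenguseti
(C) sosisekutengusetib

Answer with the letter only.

C

Attach number singular -tong → sosisektong.
Attach evidentiality witnessed -se → sosisektongse.
Attach polarity affirmative -tib → sosisektongsetib.
Apply vowel harmony: sosisektongsetib → sosisektengsetib.
Apply epenthesis: sosisektengsetib → sosisekutengusetib.
So the correct form is sosisekutengusetib, option (C).
(A) sosisekutengingutib is wrong: it uses hearsay instead of witnessed for evidentiality.
(B) sosisekutenguseti is wrong: it uses negative instead of affirmative for polarity.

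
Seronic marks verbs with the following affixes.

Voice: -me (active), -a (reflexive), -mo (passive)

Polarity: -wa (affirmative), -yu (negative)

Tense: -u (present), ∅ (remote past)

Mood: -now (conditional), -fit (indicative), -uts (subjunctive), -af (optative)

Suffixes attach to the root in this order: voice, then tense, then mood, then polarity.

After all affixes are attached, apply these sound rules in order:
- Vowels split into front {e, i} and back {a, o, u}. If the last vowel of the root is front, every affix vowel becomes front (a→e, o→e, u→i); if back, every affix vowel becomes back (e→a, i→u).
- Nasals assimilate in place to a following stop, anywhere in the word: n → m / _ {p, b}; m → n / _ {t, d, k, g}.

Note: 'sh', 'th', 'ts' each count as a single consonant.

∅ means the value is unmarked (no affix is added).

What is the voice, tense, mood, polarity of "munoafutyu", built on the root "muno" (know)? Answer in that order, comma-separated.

Segment: muno-a-fit-yu.
voice: -a → reflexive.
tense: ∅ → remote past.
mood: -fit → indicative.
polarity: -yu → negative.

reflexive, remote past, indicative, negative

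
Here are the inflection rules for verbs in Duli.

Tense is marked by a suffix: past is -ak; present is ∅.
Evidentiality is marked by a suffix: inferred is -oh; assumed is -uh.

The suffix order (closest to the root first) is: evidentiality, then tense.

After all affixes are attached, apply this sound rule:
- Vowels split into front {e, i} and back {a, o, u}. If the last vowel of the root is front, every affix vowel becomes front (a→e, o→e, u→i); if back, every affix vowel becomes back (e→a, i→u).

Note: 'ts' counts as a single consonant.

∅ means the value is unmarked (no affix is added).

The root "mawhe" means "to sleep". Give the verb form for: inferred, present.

Attach evidentiality inferred -oh → mawheoh.
tense = present: zero marking, form stays mawheoh.
Apply vowel harmony: mawheoh → mawheeh.

mawheeh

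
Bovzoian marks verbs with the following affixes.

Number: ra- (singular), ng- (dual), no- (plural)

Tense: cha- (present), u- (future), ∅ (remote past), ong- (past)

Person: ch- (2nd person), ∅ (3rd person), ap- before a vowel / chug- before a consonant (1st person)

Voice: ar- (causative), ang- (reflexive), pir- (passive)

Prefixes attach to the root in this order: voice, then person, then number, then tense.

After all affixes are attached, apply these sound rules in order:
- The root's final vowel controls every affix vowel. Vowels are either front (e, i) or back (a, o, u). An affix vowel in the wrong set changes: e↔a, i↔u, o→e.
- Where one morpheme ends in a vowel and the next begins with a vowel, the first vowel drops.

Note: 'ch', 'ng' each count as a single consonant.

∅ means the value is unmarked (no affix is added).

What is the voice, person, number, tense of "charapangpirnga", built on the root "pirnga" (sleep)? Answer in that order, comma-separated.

Segment: cha-ra-ap-ang-pirnga.
voice: ang- → reflexive.
person: ap/chug- → 1st person.
number: ra- → singular.
tense: cha- → present.

reflexive, 1st person, singular, present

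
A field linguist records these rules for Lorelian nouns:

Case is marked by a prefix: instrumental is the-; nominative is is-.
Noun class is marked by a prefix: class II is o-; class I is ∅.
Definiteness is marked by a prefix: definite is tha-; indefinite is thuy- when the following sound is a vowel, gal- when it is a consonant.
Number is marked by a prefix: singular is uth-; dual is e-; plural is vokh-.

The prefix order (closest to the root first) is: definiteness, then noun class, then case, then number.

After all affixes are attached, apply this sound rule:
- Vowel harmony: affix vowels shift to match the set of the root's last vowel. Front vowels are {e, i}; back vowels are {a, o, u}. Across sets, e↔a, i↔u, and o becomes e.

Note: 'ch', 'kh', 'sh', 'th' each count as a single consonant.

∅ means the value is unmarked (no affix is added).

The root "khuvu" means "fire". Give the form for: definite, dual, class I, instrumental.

Attach definiteness definite tha- → thakhuvu.
noun class = class I: zero marking, form stays thakhuvu.
Attach case instrumental the- → thethakhuvu.
Attach number dual e- → ethethakhuvu.
Apply vowel harmony: ethethakhuvu → athathakhuvu.

athathakhuvu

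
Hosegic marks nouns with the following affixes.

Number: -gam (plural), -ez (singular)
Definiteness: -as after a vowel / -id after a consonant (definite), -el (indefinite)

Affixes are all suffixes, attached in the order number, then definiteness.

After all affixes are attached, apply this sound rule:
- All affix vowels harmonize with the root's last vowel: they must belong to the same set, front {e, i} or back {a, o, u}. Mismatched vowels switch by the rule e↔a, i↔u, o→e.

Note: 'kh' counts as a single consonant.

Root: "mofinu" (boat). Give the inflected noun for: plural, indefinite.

Attach number plural -gam → mofinugam.
Attach definiteness indefinite -el → mofinugamel.
Apply vowel harmony: mofinugamel → mofinugamal.

mofinugamal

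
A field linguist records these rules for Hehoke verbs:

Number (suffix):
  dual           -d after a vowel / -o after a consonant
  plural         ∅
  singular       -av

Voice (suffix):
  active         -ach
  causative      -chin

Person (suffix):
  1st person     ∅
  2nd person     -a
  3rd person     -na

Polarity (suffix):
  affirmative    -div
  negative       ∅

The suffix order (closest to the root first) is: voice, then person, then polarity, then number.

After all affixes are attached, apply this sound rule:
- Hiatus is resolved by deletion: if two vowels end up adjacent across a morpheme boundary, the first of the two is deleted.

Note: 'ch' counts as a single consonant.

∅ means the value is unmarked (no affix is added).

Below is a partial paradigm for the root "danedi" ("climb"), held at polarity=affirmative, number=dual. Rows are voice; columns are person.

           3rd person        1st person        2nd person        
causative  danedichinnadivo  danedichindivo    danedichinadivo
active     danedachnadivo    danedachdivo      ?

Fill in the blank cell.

danedachadivo

Attach voice active -ach → danediach.
Attach person 2nd person -a → danediacha.
Attach polarity affirmative -div → danediachadiv.
Attach number dual -o (after consonant 'v') → danediachadivo.
Apply vowel deletion: danediachadivo → danedachadivo.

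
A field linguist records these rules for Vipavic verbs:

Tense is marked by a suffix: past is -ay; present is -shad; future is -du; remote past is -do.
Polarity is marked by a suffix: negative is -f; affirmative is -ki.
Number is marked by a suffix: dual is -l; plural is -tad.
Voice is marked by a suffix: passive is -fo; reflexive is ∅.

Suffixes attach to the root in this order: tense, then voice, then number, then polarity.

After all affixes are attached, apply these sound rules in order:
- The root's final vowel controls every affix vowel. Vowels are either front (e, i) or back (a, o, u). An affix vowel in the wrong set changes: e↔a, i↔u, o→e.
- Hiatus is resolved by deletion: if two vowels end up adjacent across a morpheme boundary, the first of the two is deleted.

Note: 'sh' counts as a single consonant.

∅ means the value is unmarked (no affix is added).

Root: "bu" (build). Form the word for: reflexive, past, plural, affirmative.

Attach tense past -ay → buay.
voice = reflexive: zero marking, form stays buay.
Attach number plural -tad → buaytad.
Attach polarity affirmative -ki → buaytadki.
Apply vowel harmony: buaytadki → buaytadku.
Apply vowel deletion: buaytadku → baytadku.

baytadku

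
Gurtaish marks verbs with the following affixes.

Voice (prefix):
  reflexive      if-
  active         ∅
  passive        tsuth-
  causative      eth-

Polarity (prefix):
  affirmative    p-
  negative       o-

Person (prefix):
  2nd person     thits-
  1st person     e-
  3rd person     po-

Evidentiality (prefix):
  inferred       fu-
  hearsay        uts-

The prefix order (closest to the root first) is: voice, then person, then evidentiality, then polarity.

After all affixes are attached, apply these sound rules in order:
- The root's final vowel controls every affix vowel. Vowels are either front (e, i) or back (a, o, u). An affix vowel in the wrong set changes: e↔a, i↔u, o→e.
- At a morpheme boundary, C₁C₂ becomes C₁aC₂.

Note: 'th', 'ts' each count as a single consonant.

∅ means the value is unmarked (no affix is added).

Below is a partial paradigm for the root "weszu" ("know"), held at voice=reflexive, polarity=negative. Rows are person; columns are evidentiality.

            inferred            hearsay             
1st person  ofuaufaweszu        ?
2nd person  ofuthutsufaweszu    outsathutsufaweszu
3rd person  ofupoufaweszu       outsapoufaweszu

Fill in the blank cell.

outsaufaweszu

Attach voice reflexive if- → ifweszu.
Attach person 1st person e- → eifweszu.
Attach evidentiality hearsay uts- → utseifweszu.
Attach polarity negative o- → outseifweszu.
Apply vowel harmony: outseifweszu → outsaufweszu.
Apply epenthesis: outsaufweszu → outsaufaweszu.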